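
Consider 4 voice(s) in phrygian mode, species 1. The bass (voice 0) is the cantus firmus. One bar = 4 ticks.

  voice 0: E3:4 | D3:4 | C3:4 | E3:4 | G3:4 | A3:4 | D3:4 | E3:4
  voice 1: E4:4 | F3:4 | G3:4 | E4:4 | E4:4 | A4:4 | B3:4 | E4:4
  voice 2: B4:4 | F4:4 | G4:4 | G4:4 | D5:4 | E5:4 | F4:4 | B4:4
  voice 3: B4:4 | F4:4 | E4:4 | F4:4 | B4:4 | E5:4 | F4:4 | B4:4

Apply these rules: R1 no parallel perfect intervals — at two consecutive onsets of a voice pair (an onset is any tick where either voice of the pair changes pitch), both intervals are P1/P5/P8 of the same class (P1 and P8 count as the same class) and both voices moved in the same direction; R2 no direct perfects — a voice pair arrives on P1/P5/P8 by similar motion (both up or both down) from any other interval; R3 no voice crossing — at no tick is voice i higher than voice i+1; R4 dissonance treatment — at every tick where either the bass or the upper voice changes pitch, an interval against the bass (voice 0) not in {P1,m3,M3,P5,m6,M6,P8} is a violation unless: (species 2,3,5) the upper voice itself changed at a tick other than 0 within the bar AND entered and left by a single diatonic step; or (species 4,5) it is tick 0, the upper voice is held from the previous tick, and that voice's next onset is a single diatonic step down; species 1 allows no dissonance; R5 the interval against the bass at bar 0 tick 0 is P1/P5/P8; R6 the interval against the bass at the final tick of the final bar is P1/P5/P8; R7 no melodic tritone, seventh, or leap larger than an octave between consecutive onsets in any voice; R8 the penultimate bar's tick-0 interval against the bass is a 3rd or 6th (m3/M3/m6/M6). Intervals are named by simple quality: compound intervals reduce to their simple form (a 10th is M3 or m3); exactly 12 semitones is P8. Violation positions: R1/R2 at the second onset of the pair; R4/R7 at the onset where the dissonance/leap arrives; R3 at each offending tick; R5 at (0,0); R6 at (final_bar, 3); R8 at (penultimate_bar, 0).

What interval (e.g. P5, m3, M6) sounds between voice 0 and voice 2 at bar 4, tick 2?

voice 0=G3 voice 2=D5 -> P5

P5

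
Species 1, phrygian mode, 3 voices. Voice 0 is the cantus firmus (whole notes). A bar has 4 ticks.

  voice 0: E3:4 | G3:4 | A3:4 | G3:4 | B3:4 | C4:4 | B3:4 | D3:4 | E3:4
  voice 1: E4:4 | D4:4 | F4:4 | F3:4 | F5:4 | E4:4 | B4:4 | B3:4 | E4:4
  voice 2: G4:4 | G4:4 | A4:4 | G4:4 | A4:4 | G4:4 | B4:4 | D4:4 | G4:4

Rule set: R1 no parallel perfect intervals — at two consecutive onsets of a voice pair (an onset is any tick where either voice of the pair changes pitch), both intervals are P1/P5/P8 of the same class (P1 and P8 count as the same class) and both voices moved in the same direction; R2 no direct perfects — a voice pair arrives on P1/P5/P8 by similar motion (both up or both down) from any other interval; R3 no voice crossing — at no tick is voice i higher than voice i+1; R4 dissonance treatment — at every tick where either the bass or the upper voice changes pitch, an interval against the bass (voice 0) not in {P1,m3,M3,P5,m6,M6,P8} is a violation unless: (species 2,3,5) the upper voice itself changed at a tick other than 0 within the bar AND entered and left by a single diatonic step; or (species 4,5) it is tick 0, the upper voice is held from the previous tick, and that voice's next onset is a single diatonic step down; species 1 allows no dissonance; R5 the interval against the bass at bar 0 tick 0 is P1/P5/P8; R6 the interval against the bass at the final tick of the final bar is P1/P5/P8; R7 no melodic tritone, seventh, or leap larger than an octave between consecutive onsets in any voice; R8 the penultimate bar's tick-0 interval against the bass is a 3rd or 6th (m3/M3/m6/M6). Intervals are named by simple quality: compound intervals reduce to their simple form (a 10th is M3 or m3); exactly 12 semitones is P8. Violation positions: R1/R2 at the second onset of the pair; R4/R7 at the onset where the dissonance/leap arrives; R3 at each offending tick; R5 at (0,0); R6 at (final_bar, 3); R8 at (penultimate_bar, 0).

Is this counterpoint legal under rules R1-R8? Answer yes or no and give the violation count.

No (21 violations)

bar 0: v0=E3 v1=E4 v2=G4 (m3)
bar 1: v0=G3 v1=D4 v2=G4 (P8)
bar 2: v0=A3 v1=F4 v2=A4 (P8)
bar 3: v0=G3 v1=F3 v2=G4 (P8)
bar 4: v0=B3 v1=F5 v2=A4 (m7)
bar 5: v0=C4 v1=E4 v2=G4 (P5)
bar 6: v0=B3 v1=B4 v2=B4 (P8)
bar 7: v0=D3 v1=B3 v2=D4 (P8)
bar 8: v0=E3 v1=E4 v2=G4 (m3)
  R5 @ bar0.0: opens on m3
  R1 @ bar2.0: G3/G4 P8 -> A3/A4 P8 similar
  R1 @ bar3.0: A3/A4 P8 -> G3/G4 P8 similar
  R3 @ bar3.0: G3 above F3
  R4 @ bar3.0: G3/F3 M2 untreated
  R3 @ bar3.1: G3 above F3
  R3 @ bar3.2: G3 above F3
  R3 @ bar3.3: G3 above F3
  R3 @ bar4.0: F5 above A4
  R4 @ bar4.0: B3/F5 TT untreated
  R4 @ bar4.0: B3/A4 m7 untreated
  R7 @ bar4.0: F3->F5 leap 24st
  R3 @ bar4.1: F5 above A4
  R3 @ bar4.2: F5 above A4
  R3 @ bar4.3: F5 above A4
  R7 @ bar5.0: F5->E4 leap 13st
  R2 @ bar6.0: E4/G4 m3 -> B4/B4 P1 similar
  R1 @ bar7.0: B3/B4 P8 -> D3/D4 P8 similar
  R8 @ bar7.0: penult P8 not 3rd/6th
  R2 @ bar8.0: D3/B3 M6 -> E3/E4 P8 similar
  R6 @ bar8.3: closes on m3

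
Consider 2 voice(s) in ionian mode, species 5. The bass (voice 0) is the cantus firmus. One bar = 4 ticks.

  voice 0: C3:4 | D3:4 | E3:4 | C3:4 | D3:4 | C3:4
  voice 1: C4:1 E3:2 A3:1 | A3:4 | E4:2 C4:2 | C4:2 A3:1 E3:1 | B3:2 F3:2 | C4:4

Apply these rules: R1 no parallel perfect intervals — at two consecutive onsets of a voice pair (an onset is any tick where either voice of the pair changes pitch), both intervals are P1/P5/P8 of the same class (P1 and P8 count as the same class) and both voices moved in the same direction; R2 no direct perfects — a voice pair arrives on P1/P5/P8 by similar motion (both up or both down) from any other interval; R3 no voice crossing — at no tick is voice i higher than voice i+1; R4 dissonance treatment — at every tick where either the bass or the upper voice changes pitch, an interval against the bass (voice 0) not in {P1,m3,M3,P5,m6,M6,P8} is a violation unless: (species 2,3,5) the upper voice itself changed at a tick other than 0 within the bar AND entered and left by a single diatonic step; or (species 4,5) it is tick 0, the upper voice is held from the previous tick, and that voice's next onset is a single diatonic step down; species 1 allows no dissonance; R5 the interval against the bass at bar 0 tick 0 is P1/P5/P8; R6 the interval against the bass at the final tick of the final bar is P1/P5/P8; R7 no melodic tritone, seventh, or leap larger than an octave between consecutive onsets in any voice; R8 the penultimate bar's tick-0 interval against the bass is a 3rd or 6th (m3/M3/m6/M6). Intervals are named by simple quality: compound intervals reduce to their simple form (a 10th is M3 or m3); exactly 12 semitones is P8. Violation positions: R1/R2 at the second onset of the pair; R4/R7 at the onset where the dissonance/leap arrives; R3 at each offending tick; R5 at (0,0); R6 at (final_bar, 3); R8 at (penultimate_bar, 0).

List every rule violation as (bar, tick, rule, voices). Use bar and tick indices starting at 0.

bar 0: v0=C3 v1=C4 downbeat P8
bar 1: v0=D3 v1=A3 downbeat P5
bar 2: v0=E3 v1=E4 downbeat P8
bar 3: v0=C3 v1=C4 downbeat P8
bar 4: v0=D3 v1=B3 downbeat M6
bar 5: v0=C3 v1=C4 downbeat P8
  -> R2 @ bar 2 tick 0 v(0, 1): D3/A3 P5 -> E3/E4 P8 similar
  -> R7 @ bar 4 tick 2 v(1,): B3->F3 leap 6st

(2, 0, R2, (0, 1))
(4, 2, R7, (1,))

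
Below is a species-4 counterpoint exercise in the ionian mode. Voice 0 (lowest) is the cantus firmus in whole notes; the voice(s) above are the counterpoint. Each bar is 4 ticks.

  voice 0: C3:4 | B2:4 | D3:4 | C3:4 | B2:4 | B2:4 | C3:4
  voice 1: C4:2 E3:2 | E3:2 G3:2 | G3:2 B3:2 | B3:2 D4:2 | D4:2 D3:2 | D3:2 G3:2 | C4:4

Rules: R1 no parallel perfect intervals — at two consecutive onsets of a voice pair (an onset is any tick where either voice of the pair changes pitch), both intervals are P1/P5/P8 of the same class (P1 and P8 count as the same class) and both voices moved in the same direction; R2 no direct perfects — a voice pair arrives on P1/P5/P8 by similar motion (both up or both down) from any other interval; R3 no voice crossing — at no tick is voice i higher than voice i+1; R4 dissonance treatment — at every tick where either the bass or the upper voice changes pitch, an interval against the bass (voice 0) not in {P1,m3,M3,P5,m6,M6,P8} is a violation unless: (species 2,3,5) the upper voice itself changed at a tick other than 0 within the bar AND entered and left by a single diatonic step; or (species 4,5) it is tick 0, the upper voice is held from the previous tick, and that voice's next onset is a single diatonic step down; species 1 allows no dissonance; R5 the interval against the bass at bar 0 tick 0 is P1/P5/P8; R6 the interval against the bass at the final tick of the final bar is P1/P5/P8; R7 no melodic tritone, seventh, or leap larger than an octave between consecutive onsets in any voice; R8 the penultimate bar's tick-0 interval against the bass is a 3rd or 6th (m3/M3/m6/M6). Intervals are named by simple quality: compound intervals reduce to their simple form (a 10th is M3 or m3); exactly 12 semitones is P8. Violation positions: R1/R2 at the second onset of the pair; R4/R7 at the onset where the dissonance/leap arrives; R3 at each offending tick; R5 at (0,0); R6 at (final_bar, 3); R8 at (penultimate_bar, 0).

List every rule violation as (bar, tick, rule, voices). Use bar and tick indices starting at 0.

bar 0: v0=C3 v1=C4 downbeat P8
bar 1: v0=B2 v1=E3 downbeat P4
bar 2: v0=D3 v1=G3 downbeat P4
bar 3: v0=C3 v1=B3 downbeat M7
bar 4: v0=B2 v1=D4 downbeat m3
bar 5: v0=B2 v1=D3 downbeat m3
bar 6: v0=C3 v1=C4 downbeat P8
  -> R4 @ bar 1 tick 0 v(0, 1): B2/E3 P4 untreated
  -> R4 @ bar 2 tick 0 v(0, 1): D3/G3 P4 untreated
  -> R4 @ bar 3 tick 0 v(0, 1): C3/B3 M7 untreated
  -> R4 @ bar 3 tick 2 v(0, 1): C3/D4 M2 untreated
  -> R2 @ bar 6 tick 0 v(0, 1): B2/G3 m6 -> C3/C4 P8 similar

(1, 0, R4, (0, 1))
(2, 0, R4, (0, 1))
(3, 0, R4, (0, 1))
(3, 2, R4, (0, 1))
(6, 0, R2, (0, 1))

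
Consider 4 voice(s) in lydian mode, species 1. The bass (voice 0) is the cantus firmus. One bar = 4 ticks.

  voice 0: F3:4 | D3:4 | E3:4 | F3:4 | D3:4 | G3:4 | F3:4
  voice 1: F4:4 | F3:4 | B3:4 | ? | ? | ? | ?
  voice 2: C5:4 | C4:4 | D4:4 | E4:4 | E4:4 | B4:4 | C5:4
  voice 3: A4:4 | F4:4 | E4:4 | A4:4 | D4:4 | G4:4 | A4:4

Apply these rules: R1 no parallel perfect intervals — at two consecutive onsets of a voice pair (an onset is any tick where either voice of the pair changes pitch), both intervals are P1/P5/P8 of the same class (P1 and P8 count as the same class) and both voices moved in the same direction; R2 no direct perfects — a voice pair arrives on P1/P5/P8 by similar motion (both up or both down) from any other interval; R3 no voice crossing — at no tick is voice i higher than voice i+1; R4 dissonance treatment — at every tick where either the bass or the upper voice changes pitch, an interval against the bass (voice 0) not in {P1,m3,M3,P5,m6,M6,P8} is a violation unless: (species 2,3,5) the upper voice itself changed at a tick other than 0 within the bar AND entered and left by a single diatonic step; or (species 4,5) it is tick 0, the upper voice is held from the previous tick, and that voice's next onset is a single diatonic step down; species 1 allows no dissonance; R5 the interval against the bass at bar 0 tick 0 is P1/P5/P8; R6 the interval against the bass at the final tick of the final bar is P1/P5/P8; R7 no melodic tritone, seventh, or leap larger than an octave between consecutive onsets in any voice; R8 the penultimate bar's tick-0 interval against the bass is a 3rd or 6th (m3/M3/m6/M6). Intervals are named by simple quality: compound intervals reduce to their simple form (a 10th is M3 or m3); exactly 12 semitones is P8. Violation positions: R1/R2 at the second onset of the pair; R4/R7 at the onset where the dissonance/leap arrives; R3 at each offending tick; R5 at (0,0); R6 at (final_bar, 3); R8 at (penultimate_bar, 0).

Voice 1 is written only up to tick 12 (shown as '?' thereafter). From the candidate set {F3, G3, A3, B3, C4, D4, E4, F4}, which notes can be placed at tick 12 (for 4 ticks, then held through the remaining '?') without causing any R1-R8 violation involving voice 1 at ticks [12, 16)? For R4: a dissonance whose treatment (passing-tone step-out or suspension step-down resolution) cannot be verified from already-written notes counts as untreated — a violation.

{A3}

F3: violates R7
G3: violates R4
A3: legal
B3: violates R4
C4: violates R1
D4: violates R2
E4: violates R2,R4
F4: violates R2,R3,R7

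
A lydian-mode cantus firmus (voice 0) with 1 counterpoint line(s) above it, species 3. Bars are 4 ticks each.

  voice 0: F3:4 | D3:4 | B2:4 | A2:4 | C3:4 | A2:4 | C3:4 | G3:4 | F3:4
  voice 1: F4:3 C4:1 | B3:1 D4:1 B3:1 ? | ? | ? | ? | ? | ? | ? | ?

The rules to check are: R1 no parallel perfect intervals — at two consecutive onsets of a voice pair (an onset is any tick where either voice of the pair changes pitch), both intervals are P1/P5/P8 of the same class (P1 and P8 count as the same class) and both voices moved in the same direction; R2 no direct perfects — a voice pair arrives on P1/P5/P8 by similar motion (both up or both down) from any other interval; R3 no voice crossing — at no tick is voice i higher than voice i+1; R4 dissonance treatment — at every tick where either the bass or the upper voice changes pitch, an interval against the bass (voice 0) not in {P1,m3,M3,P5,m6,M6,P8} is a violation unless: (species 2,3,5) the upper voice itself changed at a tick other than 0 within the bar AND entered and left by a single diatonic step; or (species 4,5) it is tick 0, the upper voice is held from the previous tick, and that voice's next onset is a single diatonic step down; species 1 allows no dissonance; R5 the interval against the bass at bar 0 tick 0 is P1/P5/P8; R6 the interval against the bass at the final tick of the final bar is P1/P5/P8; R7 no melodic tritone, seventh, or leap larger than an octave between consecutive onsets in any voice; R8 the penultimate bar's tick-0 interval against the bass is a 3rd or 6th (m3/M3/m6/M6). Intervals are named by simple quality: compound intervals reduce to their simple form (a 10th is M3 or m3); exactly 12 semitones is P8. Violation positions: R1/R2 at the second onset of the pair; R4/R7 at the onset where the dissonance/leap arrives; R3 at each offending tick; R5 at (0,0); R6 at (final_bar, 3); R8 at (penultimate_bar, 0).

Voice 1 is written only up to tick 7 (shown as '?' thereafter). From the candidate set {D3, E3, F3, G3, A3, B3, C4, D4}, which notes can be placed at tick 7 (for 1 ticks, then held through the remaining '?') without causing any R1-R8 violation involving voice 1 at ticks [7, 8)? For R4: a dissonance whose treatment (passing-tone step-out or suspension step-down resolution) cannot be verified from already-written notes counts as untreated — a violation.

D3: legal
E3: violates R4
F3: violates R7
G3: violates R4
A3: legal
B3: legal
C4: violates R4
D4: legal

{A3, B3, D3, D4}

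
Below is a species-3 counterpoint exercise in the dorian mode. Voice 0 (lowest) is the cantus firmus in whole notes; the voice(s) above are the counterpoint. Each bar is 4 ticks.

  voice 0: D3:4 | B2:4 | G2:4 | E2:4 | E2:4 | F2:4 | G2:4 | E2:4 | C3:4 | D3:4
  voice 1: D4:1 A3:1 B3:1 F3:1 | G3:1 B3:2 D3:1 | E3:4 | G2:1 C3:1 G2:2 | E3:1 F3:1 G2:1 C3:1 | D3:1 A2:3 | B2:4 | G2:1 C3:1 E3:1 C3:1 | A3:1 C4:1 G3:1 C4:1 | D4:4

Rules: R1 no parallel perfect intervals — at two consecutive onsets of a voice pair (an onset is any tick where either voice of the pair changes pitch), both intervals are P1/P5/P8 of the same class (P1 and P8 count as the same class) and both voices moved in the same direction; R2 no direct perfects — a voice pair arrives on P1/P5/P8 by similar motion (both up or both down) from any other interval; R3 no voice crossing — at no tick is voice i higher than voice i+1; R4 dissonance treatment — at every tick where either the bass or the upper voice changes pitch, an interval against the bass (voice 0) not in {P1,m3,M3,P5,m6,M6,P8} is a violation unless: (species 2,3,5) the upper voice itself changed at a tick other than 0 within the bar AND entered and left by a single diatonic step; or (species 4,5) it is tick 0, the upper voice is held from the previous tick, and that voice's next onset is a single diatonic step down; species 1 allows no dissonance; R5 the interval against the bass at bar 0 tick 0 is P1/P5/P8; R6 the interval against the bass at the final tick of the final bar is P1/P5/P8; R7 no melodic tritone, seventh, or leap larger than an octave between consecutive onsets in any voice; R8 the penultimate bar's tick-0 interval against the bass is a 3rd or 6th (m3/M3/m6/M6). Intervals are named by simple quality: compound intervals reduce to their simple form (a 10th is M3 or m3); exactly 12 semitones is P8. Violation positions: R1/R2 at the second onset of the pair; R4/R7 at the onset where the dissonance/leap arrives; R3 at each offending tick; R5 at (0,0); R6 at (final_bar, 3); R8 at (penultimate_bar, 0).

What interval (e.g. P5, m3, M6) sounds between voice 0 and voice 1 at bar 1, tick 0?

voice 0=B2 voice 1=G3 -> m6

m6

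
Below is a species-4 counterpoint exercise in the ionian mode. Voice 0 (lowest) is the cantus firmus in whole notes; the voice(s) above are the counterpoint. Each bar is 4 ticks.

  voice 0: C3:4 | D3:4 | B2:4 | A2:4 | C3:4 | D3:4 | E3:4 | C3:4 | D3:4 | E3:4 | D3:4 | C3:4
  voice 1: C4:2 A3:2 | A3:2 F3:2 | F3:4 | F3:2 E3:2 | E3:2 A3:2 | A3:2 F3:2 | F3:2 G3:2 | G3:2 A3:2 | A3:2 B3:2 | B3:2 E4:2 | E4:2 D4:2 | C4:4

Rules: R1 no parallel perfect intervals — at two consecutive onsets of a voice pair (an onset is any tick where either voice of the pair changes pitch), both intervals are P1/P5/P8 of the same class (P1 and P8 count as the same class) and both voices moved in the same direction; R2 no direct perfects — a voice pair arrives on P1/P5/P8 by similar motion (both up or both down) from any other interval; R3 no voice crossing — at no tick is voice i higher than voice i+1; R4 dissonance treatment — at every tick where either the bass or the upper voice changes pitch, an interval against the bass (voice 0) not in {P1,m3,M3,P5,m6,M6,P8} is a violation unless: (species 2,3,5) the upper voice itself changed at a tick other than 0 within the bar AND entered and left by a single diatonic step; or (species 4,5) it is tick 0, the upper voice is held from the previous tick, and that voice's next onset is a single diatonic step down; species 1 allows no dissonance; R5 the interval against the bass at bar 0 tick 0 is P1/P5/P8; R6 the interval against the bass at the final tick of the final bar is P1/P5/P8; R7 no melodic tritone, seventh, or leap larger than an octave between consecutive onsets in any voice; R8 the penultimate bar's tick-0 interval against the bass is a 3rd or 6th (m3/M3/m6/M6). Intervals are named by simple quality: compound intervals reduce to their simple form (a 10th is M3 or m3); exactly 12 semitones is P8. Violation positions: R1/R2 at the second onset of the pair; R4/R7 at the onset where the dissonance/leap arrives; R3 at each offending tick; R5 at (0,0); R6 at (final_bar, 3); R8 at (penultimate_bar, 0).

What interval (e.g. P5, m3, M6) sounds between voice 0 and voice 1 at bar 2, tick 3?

voice 0=B2 voice 1=F3 -> TT

TT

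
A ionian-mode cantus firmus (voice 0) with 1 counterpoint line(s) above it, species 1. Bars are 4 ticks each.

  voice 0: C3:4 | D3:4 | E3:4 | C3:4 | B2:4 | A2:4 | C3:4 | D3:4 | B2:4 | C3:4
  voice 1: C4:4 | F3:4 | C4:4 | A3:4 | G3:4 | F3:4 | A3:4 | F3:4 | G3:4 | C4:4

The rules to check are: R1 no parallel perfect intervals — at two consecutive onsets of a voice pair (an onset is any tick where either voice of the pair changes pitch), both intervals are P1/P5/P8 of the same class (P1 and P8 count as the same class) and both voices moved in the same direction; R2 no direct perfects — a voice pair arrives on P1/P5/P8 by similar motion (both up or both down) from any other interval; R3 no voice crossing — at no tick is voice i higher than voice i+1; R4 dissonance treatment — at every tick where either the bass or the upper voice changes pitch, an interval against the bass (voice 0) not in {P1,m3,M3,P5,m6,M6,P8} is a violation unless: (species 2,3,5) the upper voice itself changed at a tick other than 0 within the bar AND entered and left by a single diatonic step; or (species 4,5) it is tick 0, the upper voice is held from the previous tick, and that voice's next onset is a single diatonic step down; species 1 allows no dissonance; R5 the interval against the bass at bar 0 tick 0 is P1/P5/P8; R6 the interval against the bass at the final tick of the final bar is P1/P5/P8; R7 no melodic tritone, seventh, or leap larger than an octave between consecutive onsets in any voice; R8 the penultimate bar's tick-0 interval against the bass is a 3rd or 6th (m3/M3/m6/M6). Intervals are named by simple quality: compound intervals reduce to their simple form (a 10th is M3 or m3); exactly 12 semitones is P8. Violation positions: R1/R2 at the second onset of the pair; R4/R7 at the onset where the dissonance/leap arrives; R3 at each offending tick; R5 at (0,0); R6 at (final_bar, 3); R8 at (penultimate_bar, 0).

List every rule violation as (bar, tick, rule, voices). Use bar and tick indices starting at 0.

bar 0: v0=C3 v1=C4 downbeat P8
bar 1: v0=D3 v1=F3 downbeat m3
bar 2: v0=E3 v1=C4 downbeat m6
bar 3: v0=C3 v1=A3 downbeat M6
bar 4: v0=B2 v1=G3 downbeat m6
bar 5: v0=A2 v1=F3 downbeat m6
bar 6: v0=C3 v1=A3 downbeat M6
bar 7: v0=D3 v1=F3 downbeat m3
bar 8: v0=B2 v1=G3 downbeat m6
bar 9: v0=C3 v1=C4 downbeat P8
  -> R2 @ bar 9 tick 0 v(0, 1): B2/G3 m6 -> C3/C4 P8 similar

(9, 0, R2, (0, 1))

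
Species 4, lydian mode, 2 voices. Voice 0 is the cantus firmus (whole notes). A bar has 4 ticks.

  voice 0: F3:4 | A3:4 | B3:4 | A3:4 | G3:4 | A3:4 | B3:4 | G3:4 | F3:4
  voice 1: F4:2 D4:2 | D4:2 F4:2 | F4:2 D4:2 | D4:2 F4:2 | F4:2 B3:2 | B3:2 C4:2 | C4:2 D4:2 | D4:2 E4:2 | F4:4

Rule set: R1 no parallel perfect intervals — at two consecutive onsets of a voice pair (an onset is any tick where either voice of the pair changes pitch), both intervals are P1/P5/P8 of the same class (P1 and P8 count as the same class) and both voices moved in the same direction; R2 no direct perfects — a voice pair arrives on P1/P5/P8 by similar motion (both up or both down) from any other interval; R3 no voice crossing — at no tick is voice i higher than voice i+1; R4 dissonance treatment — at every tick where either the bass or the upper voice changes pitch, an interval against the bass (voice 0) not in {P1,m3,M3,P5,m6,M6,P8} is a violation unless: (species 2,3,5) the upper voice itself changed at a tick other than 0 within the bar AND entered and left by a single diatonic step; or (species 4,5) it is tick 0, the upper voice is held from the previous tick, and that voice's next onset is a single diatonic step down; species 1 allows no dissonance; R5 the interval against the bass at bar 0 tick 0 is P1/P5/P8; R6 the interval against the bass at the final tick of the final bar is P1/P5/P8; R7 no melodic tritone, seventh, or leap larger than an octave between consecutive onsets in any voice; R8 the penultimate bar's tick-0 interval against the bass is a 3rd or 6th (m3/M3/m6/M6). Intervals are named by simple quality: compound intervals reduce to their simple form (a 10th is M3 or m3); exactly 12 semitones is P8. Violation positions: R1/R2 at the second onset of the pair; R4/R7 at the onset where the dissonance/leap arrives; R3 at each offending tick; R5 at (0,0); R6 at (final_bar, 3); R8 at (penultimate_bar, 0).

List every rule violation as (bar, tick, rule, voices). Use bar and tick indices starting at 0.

bar 0: v0=F3 v1=F4 downbeat P8
bar 1: v0=A3 v1=D4 downbeat P4
bar 2: v0=B3 v1=F4 downbeat TT
bar 3: v0=A3 v1=D4 downbeat P4
bar 4: v0=G3 v1=F4 downbeat m7
bar 5: v0=A3 v1=B3 downbeat M2
bar 6: v0=B3 v1=C4 downbeat m2
bar 7: v0=G3 v1=D4 downbeat P5
bar 8: v0=F3 v1=F4 downbeat P8
  -> R4 @ bar 1 tick 0 v(0, 1): A3/D4 P4 untreated
  -> R4 @ bar 2 tick 0 v(0, 1): B3/F4 TT untreated
  -> R4 @ bar 3 tick 0 v(0, 1): A3/D4 P4 untreated
  -> R4 @ bar 4 tick 0 v(0, 1): G3/F4 m7 untreated
  -> R7 @ bar 4 tick 2 v(1,): F4->B3 leap 6st
  -> R4 @ bar 5 tick 0 v(0, 1): A3/B3 M2 untreated
  -> R4 @ bar 6 tick 0 v(0, 1): B3/C4 m2 untreated
  -> R8 @ bar 7 tick 0 v(0, 1): penult P5 not 3rd/6th

(1, 0, R4, (0, 1))
(2, 0, R4, (0, 1))
(3, 0, R4, (0, 1))
(4, 0, R4, (0, 1))
(4, 2, R7, (1,))
(5, 0, R4, (0, 1))
(6, 0, R4, (0, 1))
(7, 0, R8, (0, 1))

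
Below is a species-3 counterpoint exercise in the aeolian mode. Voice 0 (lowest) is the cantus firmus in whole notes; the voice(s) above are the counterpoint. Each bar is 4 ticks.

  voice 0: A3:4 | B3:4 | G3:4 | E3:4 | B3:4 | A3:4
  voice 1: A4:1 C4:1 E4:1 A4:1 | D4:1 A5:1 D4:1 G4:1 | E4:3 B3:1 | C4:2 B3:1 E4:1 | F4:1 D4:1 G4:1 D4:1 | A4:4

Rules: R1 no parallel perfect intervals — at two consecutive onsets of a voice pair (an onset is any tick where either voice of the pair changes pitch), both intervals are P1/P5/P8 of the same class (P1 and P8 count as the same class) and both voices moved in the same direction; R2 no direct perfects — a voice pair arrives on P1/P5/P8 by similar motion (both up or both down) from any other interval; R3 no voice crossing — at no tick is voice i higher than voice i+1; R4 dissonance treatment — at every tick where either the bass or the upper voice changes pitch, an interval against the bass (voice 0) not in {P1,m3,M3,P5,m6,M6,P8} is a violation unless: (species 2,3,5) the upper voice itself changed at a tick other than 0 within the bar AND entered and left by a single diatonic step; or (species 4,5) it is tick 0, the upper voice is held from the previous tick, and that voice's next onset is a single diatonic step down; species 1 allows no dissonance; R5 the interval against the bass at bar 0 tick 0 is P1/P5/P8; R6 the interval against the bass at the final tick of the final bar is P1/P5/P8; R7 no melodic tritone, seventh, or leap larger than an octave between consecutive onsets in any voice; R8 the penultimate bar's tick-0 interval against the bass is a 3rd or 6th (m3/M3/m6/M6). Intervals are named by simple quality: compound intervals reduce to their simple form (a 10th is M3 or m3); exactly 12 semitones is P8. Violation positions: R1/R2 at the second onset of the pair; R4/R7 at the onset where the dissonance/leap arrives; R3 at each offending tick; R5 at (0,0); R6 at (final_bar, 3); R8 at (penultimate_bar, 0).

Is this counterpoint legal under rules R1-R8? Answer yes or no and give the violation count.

bar 0: v0=A3 v1=A4 (P8)
bar 1: v0=B3 v1=D4 (m3)
bar 2: v0=G3 v1=E4 (M6)
bar 3: v0=E3 v1=C4 (m6)
bar 4: v0=B3 v1=F4 (TT)
bar 5: v0=A3 v1=A4 (P8)
  R4 @ bar1.1: B3/A5 m7 untreated
  R7 @ bar1.1: D4->A5 leap 19st
  R7 @ bar1.2: A5->D4 leap 19st
  R4 @ bar4.0: B3/F4 TT untreated
  R8 @ bar4.0: penult TT not 3rd/6th

No (5 violations)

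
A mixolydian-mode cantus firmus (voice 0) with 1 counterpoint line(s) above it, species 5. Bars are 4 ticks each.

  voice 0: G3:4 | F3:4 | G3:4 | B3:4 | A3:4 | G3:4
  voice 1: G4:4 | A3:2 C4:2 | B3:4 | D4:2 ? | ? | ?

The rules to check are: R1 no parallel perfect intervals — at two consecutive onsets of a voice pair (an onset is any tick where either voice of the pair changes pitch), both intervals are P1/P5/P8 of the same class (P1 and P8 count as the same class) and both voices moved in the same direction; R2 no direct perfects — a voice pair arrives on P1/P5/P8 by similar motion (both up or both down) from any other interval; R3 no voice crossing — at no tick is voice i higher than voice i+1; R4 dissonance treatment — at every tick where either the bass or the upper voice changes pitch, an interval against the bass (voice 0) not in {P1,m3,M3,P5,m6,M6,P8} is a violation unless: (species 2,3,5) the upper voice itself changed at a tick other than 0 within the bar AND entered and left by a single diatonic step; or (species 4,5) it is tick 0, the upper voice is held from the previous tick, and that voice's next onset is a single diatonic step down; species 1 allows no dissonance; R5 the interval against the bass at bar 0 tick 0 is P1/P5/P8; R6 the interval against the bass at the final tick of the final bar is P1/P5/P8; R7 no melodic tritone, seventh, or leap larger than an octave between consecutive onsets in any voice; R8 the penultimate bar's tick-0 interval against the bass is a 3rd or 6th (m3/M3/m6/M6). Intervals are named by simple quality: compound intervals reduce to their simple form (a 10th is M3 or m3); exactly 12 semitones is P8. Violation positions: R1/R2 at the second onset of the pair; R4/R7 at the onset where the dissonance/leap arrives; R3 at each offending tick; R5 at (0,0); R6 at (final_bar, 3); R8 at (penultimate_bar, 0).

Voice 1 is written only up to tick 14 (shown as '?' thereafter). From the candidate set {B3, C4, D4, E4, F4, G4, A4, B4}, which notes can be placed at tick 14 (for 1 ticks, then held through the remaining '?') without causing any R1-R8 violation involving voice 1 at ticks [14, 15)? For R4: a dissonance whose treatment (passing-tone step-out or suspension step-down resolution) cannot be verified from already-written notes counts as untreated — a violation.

{B3, B4, D4, G4}

B3: legal
C4: violates R4
D4: legal
E4: violates R4
F4: violates R4
G4: legal
A4: violates R4
B4: legal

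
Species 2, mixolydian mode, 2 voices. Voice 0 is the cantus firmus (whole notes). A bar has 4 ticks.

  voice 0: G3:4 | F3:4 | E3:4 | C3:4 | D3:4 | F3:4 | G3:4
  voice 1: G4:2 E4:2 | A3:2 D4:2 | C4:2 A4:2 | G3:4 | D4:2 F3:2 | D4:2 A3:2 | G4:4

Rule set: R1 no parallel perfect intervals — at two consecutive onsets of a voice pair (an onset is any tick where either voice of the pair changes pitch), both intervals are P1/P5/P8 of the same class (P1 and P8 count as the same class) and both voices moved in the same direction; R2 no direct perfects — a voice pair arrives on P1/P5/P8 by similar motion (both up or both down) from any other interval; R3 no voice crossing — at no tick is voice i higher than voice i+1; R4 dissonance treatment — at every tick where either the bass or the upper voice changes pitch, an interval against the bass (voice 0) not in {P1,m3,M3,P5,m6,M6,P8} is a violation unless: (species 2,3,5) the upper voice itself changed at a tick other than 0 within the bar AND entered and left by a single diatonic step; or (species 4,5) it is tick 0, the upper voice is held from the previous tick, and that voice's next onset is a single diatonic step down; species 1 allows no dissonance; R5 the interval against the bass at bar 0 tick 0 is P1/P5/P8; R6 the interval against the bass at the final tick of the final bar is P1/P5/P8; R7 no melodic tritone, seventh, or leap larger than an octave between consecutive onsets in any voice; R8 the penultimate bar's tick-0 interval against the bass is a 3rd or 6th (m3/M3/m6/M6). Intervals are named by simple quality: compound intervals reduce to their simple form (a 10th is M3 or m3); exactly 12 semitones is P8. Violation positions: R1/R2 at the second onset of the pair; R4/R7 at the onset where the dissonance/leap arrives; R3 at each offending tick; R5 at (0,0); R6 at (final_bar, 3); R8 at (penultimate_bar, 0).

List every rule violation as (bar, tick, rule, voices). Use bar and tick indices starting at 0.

bar 0: v0=G3 v1=G4 downbeat P8
bar 1: v0=F3 v1=A3 downbeat M3
bar 2: v0=E3 v1=C4 downbeat m6
bar 3: v0=C3 v1=G3 downbeat P5
bar 4: v0=D3 v1=D4 downbeat P8
bar 5: v0=F3 v1=D4 downbeat M6
bar 6: v0=G3 v1=G4 downbeat P8
  -> R4 @ bar 2 tick 2 v(0, 1): E3/A4 P4 untreated
  -> R2 @ bar 3 tick 0 v(0, 1): E3/A4 P4 -> C3/G3 P5 similar
  -> R7 @ bar 3 tick 0 v(1,): A4->G3 leap 14st
  -> R2 @ bar 4 tick 0 v(0, 1): C3/G3 P5 -> D3/D4 P8 similar
  -> R2 @ bar 6 tick 0 v(0, 1): F3/A3 M3 -> G3/G4 P8 similar
  -> R7 @ bar 6 tick 0 v(1,): A3->G4 leap 10st

(2, 2, R4, (0, 1))
(3, 0, R2, (0, 1))
(3, 0, R7, (1,))
(4, 0, R2, (0, 1))
(6, 0, R2, (0, 1))
(6, 0, R7, (1,))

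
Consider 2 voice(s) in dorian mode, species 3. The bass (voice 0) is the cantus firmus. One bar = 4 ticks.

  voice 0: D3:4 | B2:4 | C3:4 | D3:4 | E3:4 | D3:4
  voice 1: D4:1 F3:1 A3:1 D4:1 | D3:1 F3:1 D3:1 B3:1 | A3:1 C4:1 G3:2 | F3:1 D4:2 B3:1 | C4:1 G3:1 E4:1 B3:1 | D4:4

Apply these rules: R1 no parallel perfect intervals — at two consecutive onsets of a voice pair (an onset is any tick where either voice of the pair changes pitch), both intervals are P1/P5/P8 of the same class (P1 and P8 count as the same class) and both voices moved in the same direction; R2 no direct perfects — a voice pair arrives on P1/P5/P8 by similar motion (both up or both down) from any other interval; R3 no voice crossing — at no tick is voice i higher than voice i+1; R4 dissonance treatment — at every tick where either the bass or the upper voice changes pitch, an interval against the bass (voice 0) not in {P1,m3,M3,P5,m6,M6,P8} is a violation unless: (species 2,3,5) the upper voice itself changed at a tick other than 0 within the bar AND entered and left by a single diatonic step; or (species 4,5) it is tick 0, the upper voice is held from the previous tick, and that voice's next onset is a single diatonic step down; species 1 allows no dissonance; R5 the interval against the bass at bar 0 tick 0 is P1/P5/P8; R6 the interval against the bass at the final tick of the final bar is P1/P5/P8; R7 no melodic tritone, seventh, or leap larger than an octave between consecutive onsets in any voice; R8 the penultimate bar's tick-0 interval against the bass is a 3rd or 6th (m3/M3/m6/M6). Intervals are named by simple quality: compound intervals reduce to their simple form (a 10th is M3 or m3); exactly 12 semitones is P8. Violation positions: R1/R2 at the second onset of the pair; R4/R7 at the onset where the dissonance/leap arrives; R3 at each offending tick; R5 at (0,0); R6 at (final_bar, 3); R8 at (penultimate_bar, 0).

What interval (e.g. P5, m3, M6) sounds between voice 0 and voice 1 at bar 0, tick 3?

voice 0=D3 voice 1=D4 -> P8

P8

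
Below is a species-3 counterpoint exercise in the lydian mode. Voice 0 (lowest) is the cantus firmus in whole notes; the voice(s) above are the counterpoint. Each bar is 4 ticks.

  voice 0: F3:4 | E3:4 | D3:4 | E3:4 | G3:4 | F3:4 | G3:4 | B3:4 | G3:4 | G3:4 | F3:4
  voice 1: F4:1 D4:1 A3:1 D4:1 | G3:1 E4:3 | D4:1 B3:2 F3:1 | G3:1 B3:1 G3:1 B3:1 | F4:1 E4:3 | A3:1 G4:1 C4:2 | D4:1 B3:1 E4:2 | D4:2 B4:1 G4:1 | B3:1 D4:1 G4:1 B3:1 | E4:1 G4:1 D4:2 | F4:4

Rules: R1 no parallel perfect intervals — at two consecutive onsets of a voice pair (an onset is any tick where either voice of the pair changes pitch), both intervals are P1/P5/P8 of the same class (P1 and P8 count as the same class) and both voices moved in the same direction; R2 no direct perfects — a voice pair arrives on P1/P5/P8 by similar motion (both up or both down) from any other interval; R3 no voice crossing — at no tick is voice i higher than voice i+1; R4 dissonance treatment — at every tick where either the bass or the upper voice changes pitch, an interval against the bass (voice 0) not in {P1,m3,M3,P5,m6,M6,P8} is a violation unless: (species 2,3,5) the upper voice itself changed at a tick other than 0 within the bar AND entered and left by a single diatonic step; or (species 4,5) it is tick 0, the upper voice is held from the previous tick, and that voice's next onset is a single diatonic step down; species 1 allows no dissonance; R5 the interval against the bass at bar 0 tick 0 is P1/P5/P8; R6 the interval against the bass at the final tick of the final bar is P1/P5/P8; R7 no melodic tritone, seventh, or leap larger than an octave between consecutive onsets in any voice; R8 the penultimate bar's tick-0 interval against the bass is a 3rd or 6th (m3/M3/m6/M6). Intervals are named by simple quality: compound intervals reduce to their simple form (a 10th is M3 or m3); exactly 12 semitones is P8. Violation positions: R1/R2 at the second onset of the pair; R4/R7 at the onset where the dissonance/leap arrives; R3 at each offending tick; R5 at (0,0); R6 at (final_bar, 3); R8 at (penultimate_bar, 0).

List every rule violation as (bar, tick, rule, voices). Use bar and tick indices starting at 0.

(2, 0, R1, (0, 1))
(2, 3, R7, (1,))
(4, 0, R4, (0, 1))
(4, 0, R7, (1,))
(5, 1, R4, (0, 1))
(5, 1, R7, (1,))
(6, 0, R1, (0, 1))

bar 0: v0=F3 v1=F4 downbeat P8
bar 1: v0=E3 v1=G3 downbeat m3
bar 2: v0=D3 v1=D4 downbeat P8
bar 3: v0=E3 v1=G3 downbeat m3
bar 4: v0=G3 v1=F4 downbeat m7
bar 5: v0=F3 v1=A3 downbeat M3
bar 6: v0=G3 v1=D4 downbeat P5
bar 7: v0=B3 v1=D4 downbeat m3
bar 8: v0=G3 v1=B3 downbeat M3
bar 9: v0=G3 v1=E4 downbeat M6
bar 10: v0=F3 v1=F4 downbeat P8
  -> R1 @ bar 2 tick 0 v(0, 1): E3/E4 P8 -> D3/D4 P8 similar
  -> R7 @ bar 2 tick 3 v(1,): B3->F3 leap 6st
  -> R4 @ bar 4 tick 0 v(0, 1): G3/F4 m7 untreated
  -> R7 @ bar 4 tick 0 v(1,): B3->F4 leap 6st
  -> R4 @ bar 5 tick 1 v(0, 1): F3/G4 M2 untreated
  -> R7 @ bar 5 tick 1 v(1,): A3->G4 leap 10st
  -> R1 @ bar 6 tick 0 v(0, 1): F3/C4 P5 -> G3/D4 P5 similar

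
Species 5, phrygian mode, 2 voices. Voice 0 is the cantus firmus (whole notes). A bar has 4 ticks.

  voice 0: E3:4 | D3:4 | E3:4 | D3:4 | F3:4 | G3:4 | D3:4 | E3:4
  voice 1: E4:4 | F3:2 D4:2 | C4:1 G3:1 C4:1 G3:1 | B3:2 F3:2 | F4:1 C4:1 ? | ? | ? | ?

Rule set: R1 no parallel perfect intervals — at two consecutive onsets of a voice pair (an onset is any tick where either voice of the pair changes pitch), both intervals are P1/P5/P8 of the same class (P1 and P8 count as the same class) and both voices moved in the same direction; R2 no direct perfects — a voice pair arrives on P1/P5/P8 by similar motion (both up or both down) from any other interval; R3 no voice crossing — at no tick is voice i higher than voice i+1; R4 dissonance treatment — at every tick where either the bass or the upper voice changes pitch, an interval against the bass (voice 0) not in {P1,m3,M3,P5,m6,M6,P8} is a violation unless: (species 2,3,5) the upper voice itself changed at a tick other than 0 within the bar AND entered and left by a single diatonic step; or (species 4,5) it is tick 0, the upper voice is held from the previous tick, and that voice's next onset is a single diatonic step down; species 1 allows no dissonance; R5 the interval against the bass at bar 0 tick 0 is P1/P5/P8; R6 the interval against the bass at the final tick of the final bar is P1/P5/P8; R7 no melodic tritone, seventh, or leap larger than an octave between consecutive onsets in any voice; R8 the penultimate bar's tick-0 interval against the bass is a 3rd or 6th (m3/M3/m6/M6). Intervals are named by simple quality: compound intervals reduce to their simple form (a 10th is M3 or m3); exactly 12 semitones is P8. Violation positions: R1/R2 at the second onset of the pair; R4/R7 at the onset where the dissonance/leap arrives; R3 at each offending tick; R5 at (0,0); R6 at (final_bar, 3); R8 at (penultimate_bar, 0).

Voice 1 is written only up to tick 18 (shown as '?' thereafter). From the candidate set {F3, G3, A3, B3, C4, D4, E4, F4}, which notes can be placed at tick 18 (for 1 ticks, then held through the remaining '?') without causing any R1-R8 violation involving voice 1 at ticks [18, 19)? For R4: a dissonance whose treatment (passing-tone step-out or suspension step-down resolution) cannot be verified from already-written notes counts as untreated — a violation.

F3: legal
G3: violates R4
A3: legal
B3: violates R4
C4: legal
D4: legal
E4: violates R4
F4: legal

{A3, C4, D4, F3, F4}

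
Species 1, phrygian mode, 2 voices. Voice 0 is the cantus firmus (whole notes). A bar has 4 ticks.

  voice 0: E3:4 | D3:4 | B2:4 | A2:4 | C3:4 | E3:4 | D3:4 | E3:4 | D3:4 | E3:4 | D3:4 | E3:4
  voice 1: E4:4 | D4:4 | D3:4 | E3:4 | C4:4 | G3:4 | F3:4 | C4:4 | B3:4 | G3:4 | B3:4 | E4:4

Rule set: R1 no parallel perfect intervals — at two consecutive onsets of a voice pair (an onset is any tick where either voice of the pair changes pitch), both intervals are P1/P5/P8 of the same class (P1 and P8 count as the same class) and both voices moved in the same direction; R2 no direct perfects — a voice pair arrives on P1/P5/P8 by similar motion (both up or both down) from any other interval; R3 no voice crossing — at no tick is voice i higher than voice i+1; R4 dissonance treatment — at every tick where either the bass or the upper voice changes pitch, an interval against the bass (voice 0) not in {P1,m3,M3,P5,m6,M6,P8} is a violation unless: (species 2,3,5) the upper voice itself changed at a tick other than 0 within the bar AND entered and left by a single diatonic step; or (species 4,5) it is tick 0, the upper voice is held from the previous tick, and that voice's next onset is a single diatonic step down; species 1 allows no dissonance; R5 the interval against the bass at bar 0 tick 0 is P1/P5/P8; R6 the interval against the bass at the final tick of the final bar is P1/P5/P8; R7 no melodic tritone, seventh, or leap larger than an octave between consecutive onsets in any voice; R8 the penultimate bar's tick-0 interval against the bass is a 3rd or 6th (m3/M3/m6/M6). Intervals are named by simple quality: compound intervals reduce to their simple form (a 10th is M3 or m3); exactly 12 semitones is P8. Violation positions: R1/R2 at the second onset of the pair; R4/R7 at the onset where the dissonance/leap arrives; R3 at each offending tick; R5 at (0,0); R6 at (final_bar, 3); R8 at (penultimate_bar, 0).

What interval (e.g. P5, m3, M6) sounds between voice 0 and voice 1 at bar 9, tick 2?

voice 0=E3 voice 1=G3 -> m3

m3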